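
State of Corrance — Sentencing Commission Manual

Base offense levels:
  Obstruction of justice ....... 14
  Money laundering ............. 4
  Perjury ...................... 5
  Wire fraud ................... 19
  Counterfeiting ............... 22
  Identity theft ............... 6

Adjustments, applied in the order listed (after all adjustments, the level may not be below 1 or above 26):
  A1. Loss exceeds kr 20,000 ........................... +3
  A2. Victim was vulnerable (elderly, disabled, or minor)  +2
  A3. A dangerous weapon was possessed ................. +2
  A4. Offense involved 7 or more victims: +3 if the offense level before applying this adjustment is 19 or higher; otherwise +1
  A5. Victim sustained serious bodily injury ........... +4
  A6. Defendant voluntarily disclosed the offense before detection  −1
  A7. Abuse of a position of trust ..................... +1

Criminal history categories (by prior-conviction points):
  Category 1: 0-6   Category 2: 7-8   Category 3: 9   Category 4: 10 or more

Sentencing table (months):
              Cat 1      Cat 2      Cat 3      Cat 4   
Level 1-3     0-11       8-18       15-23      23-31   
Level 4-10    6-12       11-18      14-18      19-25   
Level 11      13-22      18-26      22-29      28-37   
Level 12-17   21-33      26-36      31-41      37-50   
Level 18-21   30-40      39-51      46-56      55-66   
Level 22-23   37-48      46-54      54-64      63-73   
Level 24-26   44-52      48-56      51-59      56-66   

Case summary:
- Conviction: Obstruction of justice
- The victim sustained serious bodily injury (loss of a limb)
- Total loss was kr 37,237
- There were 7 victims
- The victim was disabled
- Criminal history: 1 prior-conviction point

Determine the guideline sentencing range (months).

Base offense level for obstruction of justice: 14.
A1 applies: 14 + 3 = 17.
A2 applies: 17 + 2 = 19.
A4 applies (level before this adjustment is 19 ≥ 19, so +3): 19 + 3 = 22.
A5 applies: 22 + 4 = 26.
Final offense level: 26.
Criminal history: 1 prior point → Category 1 (0-6).
Level 26 falls in the 24-26 band.
Grid: Level 24-26 × Category 1 = 44-52 months.

44-52 months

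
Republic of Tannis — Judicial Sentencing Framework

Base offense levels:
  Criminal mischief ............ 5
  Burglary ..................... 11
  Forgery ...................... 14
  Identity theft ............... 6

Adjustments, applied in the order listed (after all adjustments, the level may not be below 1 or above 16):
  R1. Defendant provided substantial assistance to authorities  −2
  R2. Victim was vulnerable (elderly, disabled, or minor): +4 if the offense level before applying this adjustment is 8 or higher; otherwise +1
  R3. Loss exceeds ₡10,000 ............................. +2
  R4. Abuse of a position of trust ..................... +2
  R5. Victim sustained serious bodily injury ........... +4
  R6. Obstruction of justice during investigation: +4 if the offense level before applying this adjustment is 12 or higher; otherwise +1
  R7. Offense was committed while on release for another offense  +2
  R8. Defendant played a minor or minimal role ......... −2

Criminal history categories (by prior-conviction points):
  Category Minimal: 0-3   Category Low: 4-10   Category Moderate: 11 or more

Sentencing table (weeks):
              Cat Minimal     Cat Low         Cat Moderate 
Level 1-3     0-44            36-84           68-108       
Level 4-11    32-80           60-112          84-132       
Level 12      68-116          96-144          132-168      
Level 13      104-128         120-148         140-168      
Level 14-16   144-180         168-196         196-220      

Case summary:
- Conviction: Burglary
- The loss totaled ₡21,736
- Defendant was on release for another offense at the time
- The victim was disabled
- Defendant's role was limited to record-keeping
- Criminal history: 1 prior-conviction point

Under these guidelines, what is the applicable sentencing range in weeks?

144-180 weeks

Base offense level for burglary: 11.
R1 does not apply.
R2 applies (level before this adjustment is 11 ≥ 8, so +4): 11 + 4 = 15.
R3 applies: 15 + 2 = 17.
R4 does not apply.
R6 does not apply.
R7 applies: 17 + 2 = 19.
R8 applies: 19 − 2 = 17.
Level 17 exceeds the maximum of 16; capped at 16.
Final offense level: 16.
Criminal history: 1 prior point → Category Minimal (0-3).
Level 16 falls in the 14-16 band.
Grid: Level 14-16 × Category Minimal = 144-180 weeks.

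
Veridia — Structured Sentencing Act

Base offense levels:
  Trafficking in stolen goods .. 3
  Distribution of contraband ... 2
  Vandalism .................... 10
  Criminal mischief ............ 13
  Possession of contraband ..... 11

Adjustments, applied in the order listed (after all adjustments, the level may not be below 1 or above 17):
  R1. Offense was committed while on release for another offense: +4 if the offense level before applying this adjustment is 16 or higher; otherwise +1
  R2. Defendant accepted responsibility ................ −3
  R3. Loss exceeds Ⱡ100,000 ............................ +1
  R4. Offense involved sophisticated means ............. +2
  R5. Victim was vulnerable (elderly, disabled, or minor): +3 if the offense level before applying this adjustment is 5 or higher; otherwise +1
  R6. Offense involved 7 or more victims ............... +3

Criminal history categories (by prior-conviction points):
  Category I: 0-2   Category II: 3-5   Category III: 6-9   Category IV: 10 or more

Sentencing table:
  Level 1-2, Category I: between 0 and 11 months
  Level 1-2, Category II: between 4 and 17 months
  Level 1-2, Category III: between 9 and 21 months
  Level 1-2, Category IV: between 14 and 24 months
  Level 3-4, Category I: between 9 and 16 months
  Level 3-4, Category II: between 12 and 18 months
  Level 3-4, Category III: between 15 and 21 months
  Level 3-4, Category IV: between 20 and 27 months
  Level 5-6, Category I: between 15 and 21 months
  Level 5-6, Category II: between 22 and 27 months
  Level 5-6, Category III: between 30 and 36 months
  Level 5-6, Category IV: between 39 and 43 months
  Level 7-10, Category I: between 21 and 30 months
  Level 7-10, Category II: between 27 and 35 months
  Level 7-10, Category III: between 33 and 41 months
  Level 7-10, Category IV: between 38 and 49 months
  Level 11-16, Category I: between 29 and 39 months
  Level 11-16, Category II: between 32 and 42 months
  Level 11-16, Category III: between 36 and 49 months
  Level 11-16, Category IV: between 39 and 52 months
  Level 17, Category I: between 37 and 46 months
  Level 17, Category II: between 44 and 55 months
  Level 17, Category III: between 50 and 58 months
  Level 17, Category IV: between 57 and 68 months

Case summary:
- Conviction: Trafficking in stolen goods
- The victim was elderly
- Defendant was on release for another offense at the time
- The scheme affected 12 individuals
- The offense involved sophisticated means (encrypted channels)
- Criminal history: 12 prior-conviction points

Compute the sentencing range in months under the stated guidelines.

39-52 months

Base offense level for trafficking in stolen goods: 3.
R1 applies (level before this adjustment is 3 < 16, so +1): 3 + 1 = 4.
R2 does not apply.
R3 does not apply.
R4 applies: 4 + 2 = 6.
R5 applies (level before this adjustment is 6 ≥ 5, so +3): 6 + 3 = 9.
R6 applies: 9 + 3 = 12.
Final offense level: 12.
Criminal history: 12 prior points → Category IV (10+).
Level 12 falls in the 11-16 band.
Grid: Level 11-16 × Category IV = 39-52 months.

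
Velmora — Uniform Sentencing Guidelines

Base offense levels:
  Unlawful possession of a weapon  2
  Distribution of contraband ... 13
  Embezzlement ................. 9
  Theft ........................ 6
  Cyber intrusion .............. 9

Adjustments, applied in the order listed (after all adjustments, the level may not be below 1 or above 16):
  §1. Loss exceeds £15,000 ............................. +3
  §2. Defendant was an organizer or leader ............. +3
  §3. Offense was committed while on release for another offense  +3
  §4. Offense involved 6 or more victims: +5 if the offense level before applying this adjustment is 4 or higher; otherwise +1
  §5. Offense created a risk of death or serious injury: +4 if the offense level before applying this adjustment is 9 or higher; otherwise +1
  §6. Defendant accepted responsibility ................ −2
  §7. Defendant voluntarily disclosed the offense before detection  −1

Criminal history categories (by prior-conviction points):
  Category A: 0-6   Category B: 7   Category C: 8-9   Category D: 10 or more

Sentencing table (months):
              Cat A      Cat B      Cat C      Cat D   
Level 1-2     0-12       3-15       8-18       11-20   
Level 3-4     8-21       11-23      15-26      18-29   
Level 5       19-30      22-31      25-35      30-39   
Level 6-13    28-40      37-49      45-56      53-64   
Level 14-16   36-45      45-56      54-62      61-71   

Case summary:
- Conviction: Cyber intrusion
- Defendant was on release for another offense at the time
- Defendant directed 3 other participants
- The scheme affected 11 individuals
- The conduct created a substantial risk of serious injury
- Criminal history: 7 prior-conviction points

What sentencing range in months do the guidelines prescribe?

45-56 months

Base offense level for cyber intrusion: 9.
§2 applies: 9 + 3 = 12.
§3 applies: 12 + 3 = 15.
§4 applies (level before this adjustment is 15 ≥ 4, so +5): 15 + 5 = 20.
§5 applies (level before this adjustment is 20 ≥ 9, so +4): 20 + 4 = 24.
Level 24 exceeds the maximum of 16; capped at 16.
Final offense level: 16.
Criminal history: 7 prior points → Category B (7).
Level 16 falls in the 14-16 band.
Grid: Level 14-16 × Category B = 45-56 months.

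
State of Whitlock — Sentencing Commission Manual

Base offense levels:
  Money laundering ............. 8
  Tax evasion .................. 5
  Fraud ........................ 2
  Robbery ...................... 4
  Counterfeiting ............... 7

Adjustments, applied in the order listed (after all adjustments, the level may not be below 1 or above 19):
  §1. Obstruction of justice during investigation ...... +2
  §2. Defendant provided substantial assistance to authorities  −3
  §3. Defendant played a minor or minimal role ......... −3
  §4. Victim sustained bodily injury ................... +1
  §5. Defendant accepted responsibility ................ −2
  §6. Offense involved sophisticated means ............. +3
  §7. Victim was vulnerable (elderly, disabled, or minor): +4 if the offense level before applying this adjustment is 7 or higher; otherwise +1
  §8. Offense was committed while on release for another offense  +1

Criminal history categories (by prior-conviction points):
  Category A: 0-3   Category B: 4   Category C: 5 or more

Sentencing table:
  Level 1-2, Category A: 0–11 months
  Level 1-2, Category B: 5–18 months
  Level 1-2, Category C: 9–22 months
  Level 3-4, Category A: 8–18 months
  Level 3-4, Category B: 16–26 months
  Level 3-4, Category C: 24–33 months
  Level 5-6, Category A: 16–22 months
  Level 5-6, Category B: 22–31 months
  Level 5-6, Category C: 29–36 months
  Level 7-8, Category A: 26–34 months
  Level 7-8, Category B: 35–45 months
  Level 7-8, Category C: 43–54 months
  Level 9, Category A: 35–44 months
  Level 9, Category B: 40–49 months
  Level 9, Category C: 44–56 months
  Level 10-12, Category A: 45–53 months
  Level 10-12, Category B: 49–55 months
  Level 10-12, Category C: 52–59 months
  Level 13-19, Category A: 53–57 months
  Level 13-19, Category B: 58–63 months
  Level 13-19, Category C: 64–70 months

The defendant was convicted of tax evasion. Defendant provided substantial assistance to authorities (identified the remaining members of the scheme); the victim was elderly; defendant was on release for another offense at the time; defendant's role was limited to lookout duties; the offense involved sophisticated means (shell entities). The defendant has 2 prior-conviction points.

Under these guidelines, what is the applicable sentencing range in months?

Base offense level for tax evasion: 5.
§2 applies: 5 − 3 = 2.
§3 applies: 2 − 3 = -1.
§4 does not apply.
§5 does not apply.
§6 applies: -1 + 3 = 2.
§7 applies (level before this adjustment is 2 < 7, so +1): 2 + 1 = 3.
§8 applies: 3 + 1 = 4.
Final offense level: 4.
Criminal history: 2 prior points → Category A (0-3).
Level 4 falls in the 3-4 band.
Grid: Level 3-4 × Category A = 8-18 months.

8-18 months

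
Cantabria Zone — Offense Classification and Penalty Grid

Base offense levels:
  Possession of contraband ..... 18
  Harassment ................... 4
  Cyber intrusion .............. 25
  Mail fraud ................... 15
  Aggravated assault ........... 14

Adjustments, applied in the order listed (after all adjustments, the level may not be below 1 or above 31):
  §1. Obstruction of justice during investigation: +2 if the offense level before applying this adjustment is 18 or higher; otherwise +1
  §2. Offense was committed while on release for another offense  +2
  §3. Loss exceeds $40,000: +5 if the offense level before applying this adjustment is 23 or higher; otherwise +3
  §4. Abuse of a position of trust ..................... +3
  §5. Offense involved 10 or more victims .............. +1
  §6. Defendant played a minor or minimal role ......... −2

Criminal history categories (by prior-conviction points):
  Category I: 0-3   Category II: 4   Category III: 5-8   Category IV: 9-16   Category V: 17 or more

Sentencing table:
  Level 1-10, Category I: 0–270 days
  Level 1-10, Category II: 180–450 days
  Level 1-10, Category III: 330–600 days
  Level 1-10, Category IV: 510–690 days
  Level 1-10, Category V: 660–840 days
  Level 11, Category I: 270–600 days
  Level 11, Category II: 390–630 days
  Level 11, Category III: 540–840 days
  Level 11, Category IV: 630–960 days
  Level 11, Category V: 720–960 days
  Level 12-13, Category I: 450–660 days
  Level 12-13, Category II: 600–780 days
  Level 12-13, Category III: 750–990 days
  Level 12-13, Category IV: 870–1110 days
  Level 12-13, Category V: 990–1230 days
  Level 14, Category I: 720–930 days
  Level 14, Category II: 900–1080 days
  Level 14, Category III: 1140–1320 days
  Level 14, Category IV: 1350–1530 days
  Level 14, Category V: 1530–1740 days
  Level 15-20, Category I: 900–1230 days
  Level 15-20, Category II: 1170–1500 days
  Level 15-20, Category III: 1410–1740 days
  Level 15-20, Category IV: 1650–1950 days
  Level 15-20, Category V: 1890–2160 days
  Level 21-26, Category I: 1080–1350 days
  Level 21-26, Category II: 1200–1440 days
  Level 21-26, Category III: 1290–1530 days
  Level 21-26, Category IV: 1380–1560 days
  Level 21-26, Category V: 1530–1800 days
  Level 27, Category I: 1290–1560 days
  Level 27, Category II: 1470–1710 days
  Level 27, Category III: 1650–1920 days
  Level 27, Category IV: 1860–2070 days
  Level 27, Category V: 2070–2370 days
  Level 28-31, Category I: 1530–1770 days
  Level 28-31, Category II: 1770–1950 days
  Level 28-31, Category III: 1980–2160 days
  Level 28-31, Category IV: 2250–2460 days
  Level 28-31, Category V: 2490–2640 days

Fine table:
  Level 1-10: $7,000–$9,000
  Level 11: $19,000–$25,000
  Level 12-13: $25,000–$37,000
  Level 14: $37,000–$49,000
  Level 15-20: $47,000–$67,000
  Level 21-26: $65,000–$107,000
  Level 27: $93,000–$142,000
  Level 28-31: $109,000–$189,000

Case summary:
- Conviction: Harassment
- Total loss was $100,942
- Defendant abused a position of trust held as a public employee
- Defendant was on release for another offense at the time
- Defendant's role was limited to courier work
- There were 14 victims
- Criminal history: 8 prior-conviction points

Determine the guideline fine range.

$19,000–$25,000

Base offense level for harassment: 4.
§1 does not apply.
§2 applies: 4 + 2 = 6.
§3 applies (level before this adjustment is 6 < 23, so +3): 6 + 3 = 9.
§4 applies: 9 + 3 = 12.
§5 applies: 12 + 1 = 13.
§6 applies: 13 − 2 = 11.
Final offense level: 11.
Level 11 falls in the 11 band.
Fine table: Level 11 → $19,000–$25,000.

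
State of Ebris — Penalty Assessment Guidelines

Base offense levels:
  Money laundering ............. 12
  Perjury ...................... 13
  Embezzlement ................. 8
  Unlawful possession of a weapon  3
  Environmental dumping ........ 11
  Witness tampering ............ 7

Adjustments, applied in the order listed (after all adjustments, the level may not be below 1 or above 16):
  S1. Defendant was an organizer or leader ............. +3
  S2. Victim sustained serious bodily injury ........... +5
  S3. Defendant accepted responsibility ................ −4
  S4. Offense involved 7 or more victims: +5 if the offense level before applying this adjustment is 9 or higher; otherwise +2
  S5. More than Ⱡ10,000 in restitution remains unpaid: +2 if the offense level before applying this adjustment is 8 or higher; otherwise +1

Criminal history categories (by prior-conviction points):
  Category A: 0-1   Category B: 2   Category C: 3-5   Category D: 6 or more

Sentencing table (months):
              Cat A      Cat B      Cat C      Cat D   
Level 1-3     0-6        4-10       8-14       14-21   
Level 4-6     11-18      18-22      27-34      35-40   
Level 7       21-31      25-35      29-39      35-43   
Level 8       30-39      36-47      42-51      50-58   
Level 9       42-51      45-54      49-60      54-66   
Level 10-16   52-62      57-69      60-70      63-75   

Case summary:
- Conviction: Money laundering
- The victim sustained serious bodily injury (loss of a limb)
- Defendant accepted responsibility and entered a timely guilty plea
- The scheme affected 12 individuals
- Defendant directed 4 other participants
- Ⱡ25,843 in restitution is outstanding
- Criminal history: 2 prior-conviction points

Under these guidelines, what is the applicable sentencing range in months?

Base offense level for money laundering: 12.
S1 applies: 12 + 3 = 15.
S2 applies: 15 + 5 = 20.
S3 applies: 20 − 4 = 16.
S4 applies (level before this adjustment is 16 ≥ 9, so +5): 16 + 5 = 21.
S5 applies (level before this adjustment is 21 ≥ 8, so +2): 21 + 2 = 23.
Level 23 exceeds the maximum of 16; capped at 16.
Final offense level: 16.
Criminal history: 2 prior points → Category B (2).
Level 16 falls in the 10-16 band.
Grid: Level 10-16 × Category B = 57-69 months.

57-69 months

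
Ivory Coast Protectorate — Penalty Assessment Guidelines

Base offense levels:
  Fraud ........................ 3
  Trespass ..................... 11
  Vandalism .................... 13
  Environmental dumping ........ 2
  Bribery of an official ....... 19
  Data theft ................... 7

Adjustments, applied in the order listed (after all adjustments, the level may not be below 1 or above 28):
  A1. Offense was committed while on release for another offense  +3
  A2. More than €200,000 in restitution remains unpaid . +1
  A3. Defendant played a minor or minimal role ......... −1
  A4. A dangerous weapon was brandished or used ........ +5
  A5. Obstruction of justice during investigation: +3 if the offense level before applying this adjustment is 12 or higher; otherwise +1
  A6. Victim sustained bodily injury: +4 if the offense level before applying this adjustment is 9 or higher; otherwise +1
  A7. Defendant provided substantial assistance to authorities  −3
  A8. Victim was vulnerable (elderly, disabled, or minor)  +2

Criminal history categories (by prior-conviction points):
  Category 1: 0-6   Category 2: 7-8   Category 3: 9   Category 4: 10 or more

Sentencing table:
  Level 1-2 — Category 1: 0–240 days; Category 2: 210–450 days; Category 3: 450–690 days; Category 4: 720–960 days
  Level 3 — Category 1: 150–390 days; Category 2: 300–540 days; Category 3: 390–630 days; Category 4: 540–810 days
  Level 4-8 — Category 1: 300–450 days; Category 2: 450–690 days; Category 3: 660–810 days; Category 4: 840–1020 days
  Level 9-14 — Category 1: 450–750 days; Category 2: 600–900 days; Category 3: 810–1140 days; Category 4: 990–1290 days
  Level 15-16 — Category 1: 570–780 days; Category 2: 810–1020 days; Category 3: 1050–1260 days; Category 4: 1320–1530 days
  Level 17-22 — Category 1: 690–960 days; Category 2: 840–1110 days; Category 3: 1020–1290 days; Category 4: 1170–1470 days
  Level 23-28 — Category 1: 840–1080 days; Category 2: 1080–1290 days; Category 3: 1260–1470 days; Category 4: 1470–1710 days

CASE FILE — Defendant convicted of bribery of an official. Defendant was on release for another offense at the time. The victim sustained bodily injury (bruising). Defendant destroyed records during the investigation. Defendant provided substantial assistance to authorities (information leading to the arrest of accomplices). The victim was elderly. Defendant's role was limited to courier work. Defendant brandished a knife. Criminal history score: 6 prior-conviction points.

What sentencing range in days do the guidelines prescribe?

840-1080 days

Base offense level for bribery of an official: 19.
A1 applies: 19 + 3 = 22.
A2 does not apply.
A3 applies: 22 − 1 = 21.
A4 applies: 21 + 5 = 26.
A5 applies (level before this adjustment is 26 ≥ 12, so +3): 26 + 3 = 29.
A6 applies (level before this adjustment is 29 ≥ 9, so +4): 29 + 4 = 33.
A7 applies: 33 − 3 = 30.
A8 applies: 30 + 2 = 32.
Level 32 exceeds the maximum of 28; capped at 28.
Final offense level: 28.
Criminal history: 6 prior points → Category 1 (0-6).
Level 28 falls in the 23-28 band.
Grid: Level 23-28 × Category 1 = 840-1080 days.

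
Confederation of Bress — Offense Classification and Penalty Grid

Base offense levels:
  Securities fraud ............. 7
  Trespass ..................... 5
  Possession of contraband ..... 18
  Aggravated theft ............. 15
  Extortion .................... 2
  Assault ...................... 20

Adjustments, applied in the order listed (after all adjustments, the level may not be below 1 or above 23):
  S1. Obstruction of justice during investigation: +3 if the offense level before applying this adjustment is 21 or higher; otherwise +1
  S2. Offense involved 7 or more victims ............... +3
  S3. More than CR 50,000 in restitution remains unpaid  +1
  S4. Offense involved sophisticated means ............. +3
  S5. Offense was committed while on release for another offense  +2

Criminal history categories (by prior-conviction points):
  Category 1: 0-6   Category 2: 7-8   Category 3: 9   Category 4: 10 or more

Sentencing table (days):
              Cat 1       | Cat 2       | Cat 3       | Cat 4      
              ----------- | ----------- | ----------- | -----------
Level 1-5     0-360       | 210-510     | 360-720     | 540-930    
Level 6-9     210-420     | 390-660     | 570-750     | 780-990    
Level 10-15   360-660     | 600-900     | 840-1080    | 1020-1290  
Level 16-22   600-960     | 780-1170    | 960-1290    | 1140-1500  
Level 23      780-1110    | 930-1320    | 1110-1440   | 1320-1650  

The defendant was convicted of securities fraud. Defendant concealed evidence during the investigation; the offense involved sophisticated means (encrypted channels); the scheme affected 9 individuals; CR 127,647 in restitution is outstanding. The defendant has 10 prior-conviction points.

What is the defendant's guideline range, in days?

Base offense level for securities fraud: 7.
S1 applies (level before this adjustment is 7 < 21, so +1): 7 + 1 = 8.
S2 applies: 8 + 3 = 11.
S3 applies: 11 + 1 = 12.
S4 applies: 12 + 3 = 15.
S5 does not apply.
Final offense level: 15.
Criminal history: 10 prior points → Category 4 (10+).
Level 15 falls in the 10-15 band.
Grid: Level 10-15 × Category 4 = 1020-1290 days.

1020-1290 days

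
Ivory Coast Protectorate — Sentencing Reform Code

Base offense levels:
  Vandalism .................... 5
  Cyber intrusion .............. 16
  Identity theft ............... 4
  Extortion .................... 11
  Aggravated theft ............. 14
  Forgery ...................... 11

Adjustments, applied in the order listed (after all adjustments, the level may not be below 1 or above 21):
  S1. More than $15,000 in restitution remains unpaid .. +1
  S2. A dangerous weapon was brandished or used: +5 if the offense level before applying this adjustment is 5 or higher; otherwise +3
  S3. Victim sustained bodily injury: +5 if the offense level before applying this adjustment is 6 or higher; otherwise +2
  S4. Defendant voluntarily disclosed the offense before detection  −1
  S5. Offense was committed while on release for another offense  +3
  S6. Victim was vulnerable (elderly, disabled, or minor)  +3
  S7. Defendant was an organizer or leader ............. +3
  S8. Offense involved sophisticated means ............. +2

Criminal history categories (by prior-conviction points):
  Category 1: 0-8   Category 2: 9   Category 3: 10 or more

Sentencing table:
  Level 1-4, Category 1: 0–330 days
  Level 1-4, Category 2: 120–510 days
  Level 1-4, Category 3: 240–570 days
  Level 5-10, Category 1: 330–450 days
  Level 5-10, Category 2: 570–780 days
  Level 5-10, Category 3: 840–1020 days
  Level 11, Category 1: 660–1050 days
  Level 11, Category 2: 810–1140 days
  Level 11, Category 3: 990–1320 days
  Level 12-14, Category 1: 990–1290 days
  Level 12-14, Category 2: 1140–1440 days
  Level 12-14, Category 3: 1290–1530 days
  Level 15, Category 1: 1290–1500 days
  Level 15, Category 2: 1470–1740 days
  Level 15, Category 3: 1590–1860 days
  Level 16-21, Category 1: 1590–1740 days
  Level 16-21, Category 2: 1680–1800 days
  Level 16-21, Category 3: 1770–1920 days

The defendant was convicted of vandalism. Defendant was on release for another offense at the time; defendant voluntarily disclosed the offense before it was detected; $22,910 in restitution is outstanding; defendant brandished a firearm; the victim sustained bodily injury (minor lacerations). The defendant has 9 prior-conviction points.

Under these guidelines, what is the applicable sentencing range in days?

1680-1800 days

Base offense level for vandalism: 5.
S1 applies: 5 + 1 = 6.
S2 applies (level before this adjustment is 6 ≥ 5, so +5): 6 + 5 = 11.
S3 applies (level before this adjustment is 11 ≥ 6, so +5): 11 + 5 = 16.
S4 applies: 16 − 1 = 15.
S5 applies: 15 + 3 = 18.
Final offense level: 18.
Criminal history: 9 prior points → Category 2 (9).
Level 18 falls in the 16-21 band.
Grid: Level 16-21 × Category 2 = 1680-1800 days.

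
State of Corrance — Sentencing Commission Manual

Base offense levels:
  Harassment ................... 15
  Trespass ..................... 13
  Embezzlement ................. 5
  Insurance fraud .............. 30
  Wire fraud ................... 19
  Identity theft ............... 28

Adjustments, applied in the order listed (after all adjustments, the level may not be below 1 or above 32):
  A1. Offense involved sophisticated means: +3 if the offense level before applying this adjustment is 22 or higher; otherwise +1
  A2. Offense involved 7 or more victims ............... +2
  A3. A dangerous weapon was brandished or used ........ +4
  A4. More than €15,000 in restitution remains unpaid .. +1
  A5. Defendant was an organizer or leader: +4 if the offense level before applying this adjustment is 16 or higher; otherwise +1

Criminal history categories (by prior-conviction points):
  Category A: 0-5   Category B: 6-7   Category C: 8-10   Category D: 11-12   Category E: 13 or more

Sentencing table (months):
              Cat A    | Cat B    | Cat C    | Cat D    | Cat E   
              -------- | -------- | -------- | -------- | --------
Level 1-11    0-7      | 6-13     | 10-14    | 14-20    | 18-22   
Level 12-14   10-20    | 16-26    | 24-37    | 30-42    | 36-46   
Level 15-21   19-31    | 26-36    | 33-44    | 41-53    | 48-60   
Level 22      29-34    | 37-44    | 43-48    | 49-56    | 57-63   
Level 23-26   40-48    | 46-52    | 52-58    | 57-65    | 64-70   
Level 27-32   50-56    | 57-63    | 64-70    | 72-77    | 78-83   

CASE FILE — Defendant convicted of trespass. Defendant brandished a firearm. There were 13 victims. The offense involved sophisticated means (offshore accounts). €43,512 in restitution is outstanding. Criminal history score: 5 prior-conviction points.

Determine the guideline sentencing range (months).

19-31 months

Base offense level for trespass: 13.
A1 applies (level before this adjustment is 13 < 22, so +1): 13 + 1 = 14.
A2 applies: 14 + 2 = 16.
A3 applies: 16 + 4 = 20.
A4 applies: 20 + 1 = 21.
Final offense level: 21.
Criminal history: 5 prior points → Category A (0-5).
Level 21 falls in the 15-21 band.
Grid: Level 15-21 × Category A = 19-31 months.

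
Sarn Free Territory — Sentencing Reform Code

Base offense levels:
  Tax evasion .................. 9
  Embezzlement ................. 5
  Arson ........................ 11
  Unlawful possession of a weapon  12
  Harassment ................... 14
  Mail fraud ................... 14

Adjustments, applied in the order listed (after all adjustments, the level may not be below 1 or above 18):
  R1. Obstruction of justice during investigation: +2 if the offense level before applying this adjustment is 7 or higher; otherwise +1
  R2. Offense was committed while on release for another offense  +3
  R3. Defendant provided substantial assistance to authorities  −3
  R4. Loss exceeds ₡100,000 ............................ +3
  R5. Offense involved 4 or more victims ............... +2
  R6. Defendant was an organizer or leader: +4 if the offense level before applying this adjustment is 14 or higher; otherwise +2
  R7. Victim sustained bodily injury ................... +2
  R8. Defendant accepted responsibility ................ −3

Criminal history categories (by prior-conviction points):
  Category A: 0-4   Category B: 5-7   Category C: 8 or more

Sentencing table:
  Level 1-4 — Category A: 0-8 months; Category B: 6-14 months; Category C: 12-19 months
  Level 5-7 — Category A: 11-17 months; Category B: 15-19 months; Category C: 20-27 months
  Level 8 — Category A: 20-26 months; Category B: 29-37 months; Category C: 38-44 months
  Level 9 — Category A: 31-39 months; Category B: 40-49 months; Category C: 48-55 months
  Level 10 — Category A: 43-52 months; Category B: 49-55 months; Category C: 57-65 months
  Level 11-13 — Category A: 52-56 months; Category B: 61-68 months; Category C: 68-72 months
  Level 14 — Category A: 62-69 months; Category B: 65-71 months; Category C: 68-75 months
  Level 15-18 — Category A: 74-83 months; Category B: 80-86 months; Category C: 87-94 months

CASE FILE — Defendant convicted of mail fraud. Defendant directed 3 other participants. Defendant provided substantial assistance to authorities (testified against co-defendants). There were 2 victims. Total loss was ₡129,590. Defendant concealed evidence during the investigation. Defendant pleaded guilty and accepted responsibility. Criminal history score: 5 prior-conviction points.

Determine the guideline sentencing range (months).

80-86 months

Base offense level for mail fraud: 14.
R1 applies (level before this adjustment is 14 ≥ 7, so +2): 14 + 2 = 16.
R3 applies: 16 − 3 = 13.
R4 applies: 13 + 3 = 16.
R6 applies (level before this adjustment is 16 ≥ 14, so +4): 16 + 4 = 20.
R8 applies: 20 − 3 = 17.
Final offense level: 17.
Criminal history: 5 prior points → Category B (5-7).
Level 17 falls in the 15-18 band.
Grid: Level 15-18 × Category B = 80-86 months.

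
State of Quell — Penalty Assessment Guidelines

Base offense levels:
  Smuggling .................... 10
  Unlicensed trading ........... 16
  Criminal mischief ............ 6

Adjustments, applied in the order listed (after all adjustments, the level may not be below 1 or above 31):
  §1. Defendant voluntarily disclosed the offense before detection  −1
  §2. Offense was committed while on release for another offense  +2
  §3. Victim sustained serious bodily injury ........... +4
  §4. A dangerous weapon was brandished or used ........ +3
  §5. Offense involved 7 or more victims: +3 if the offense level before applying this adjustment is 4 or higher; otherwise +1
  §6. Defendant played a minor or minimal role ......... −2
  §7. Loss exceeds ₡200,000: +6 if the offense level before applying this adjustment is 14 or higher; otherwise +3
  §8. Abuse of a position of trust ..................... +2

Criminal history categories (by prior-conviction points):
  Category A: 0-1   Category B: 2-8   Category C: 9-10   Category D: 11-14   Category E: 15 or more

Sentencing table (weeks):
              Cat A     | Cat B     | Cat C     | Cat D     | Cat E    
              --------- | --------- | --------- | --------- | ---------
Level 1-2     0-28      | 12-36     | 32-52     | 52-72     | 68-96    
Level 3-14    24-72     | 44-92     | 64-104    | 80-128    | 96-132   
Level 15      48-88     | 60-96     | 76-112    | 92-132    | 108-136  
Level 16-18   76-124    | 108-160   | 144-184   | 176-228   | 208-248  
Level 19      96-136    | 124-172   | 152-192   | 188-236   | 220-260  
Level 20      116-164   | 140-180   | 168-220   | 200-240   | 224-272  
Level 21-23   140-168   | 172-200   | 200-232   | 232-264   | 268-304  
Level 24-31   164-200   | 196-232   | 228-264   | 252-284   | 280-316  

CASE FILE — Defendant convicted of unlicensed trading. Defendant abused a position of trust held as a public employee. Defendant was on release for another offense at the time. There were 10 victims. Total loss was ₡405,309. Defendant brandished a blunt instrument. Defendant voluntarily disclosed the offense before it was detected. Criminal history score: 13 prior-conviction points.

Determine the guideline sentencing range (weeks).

252-284 weeks

Base offense level for unlicensed trading: 16.
§1 applies: 16 − 1 = 15.
§2 applies: 15 + 2 = 17.
§4 applies: 17 + 3 = 20.
§5 applies (level before this adjustment is 20 ≥ 4, so +3): 20 + 3 = 23.
§7 applies (level before this adjustment is 23 ≥ 14, so +6): 23 + 6 = 29.
§8 applies: 29 + 2 = 31.
Final offense level: 31.
Criminal history: 13 prior points → Category D (11-14).
Level 31 falls in the 24-31 band.
Grid: Level 24-31 × Category D = 252-284 weeks.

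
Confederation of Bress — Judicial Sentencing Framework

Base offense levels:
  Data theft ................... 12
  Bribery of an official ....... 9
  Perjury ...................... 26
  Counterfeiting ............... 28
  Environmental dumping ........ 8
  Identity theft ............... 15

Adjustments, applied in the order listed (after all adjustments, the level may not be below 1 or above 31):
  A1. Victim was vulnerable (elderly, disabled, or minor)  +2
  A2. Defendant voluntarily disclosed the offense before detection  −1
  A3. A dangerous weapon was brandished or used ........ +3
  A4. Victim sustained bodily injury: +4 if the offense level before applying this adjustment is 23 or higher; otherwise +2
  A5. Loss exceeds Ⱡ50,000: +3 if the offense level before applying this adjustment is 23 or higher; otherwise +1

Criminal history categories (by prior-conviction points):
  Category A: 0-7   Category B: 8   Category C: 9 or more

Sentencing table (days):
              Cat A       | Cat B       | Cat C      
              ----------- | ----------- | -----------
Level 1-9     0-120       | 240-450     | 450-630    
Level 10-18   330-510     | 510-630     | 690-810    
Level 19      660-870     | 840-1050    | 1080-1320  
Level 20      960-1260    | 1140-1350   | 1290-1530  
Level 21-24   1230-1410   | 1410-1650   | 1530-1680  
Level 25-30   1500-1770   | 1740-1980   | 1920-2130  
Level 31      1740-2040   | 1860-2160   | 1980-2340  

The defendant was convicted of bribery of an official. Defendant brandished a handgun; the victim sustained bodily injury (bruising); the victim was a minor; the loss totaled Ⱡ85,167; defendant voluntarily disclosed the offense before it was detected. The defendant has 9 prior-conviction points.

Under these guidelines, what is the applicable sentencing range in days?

690-810 days

Base offense level for bribery of an official: 9.
A1 applies: 9 + 2 = 11.
A2 applies: 11 − 1 = 10.
A3 applies: 10 + 3 = 13.
A4 applies (level before this adjustment is 13 < 23, so +2): 13 + 2 = 15.
A5 applies (level before this adjustment is 15 < 23, so +1): 15 + 1 = 16.
Final offense level: 16.
Criminal history: 9 prior points → Category C (9+).
Level 16 falls in the 10-18 band.
Grid: Level 10-18 × Category C = 690-810 days.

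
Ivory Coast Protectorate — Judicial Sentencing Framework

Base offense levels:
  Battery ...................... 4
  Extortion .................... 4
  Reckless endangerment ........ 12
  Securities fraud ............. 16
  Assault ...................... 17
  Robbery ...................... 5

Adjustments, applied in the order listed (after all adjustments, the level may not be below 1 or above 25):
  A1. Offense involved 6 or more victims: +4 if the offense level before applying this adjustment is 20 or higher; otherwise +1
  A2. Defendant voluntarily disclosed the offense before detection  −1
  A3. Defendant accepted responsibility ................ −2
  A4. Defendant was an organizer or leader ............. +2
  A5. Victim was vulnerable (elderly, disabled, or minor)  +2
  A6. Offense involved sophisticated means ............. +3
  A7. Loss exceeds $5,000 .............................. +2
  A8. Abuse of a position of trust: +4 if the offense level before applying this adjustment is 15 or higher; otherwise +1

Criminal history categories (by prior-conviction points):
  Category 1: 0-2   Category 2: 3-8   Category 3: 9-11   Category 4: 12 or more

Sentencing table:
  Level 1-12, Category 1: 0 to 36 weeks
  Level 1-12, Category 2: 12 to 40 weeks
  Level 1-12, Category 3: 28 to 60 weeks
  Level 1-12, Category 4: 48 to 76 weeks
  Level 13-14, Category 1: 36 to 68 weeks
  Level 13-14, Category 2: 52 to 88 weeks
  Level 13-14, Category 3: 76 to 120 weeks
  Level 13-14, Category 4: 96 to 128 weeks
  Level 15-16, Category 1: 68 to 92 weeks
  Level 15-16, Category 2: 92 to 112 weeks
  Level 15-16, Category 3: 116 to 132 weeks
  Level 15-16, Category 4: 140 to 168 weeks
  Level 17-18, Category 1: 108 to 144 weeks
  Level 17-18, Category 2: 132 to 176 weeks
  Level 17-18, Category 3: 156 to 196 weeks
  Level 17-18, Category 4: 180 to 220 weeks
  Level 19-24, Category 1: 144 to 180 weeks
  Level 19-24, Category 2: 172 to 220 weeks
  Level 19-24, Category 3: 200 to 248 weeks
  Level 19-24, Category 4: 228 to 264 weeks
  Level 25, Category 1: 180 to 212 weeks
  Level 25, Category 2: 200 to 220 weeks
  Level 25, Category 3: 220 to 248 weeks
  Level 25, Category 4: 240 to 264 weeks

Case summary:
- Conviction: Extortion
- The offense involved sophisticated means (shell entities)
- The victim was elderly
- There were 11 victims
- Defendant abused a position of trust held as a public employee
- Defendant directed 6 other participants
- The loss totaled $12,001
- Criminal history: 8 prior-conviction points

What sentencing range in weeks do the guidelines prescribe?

Base offense level for extortion: 4.
A1 applies (level before this adjustment is 4 < 20, so +1): 4 + 1 = 5.
A3 does not apply.
A4 applies: 5 + 2 = 7.
A5 applies: 7 + 2 = 9.
A6 applies: 9 + 3 = 12.
A7 applies: 12 + 2 = 14.
A8 applies (level before this adjustment is 14 < 15, so +1): 14 + 1 = 15.
Final offense level: 15.
Criminal history: 8 prior points → Category 2 (3-8).
Level 15 falls in the 15-16 band.
Grid: Level 15-16 × Category 2 = 92-112 weeks.

92-112 weeks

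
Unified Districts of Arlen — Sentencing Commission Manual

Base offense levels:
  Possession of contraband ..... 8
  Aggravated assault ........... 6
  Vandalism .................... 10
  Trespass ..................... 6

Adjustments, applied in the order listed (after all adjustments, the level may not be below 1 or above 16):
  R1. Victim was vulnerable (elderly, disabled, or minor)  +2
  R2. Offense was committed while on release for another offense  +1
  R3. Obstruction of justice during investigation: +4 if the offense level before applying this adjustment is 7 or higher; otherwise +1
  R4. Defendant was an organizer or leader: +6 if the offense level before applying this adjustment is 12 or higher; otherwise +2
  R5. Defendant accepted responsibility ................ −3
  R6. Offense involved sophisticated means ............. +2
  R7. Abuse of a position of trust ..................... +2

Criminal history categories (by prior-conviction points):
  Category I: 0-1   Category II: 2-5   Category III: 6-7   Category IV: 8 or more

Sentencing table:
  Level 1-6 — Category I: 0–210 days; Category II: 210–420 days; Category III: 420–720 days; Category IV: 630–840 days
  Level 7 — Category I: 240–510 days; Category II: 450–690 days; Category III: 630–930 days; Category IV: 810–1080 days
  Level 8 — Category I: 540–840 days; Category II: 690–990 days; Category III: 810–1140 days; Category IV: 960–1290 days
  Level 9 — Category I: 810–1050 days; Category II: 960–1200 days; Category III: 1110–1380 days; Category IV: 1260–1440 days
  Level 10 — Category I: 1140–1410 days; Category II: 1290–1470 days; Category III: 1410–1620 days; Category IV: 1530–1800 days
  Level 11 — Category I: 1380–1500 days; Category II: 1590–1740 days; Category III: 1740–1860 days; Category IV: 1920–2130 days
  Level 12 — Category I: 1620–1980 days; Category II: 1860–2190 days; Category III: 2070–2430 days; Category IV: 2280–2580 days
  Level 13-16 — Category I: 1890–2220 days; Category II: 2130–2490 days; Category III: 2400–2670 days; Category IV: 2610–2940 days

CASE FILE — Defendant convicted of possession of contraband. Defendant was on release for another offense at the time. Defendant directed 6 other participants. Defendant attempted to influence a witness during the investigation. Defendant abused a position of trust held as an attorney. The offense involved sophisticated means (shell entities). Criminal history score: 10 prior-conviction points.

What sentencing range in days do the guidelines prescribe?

Base offense level for possession of contraband: 8.
R1 does not apply.
R2 applies: 8 + 1 = 9.
R3 applies (level before this adjustment is 9 ≥ 7, so +4): 9 + 4 = 13.
R4 applies (level before this adjustment is 13 ≥ 12, so +6): 13 + 6 = 19.
R5 does not apply.
R6 applies: 19 + 2 = 21.
R7 applies: 21 + 2 = 23.
Level 23 exceeds the maximum of 16; capped at 16.
Final offense level: 16.
Criminal history: 10 prior points → Category IV (8+).
Level 16 falls in the 13-16 band.
Grid: Level 13-16 × Category IV = 2610-2940 days.

2610-2940 days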